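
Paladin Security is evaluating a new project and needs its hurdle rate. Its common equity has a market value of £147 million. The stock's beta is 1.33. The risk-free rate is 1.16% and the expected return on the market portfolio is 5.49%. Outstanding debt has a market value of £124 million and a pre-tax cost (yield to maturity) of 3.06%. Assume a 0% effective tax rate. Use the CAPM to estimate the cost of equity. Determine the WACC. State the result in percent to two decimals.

5.15%

Market risk premium = 5.49% − 1.16% = 4.33%.
Cost of equity via CAPM: Re = 1.16% + 1.33 × 4.33% = 6.9189%.
Total capital V = 147 + 124 = 271.
Equity: weight = 147/271 = 0.5424; cost = 6.9189%.
Debt: weight = 124/271 = 0.4576; after-tax cost = 3.06% × (1 − 0%) = 3.0600%.
WACC = 0.5424 × 6.9189% + 0.4576 × 3.0600% = 5.1532%.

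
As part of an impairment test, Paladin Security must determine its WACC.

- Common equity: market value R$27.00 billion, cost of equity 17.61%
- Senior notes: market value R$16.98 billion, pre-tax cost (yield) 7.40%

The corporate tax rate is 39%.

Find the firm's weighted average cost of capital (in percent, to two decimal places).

Total capital V = 27 + 16.98 = 43.98.
Equity: weight = 27/43.98 = 0.6139; cost = 17.61%.
Senior notes: weight = 16.98/43.98 = 0.3861; after-tax cost = 7.4% × (1 − 39%) = 4.5140%.
WACC = 0.6139 × 17.6100% + 0.3861 × 4.5140% = 12.5538%.

12.55%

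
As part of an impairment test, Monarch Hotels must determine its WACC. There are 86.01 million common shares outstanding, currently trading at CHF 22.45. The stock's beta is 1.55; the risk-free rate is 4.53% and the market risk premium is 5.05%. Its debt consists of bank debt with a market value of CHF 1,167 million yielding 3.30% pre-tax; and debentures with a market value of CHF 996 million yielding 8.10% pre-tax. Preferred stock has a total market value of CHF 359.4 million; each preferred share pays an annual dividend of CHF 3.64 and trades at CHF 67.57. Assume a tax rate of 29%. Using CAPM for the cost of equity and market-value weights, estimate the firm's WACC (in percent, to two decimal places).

Cost of equity via CAPM: Re = 4.53% + 1.55 × 5.05% = 12.3575%.
Cost of preferred: Rp = 3.64 / 67.57 = 5.3870%.
Market value of equity E = 22.45 × 86.01m = 1930.9245m.
Total capital V = 1930.9245 + 359.4 + 1167 + 996 = 4453.3245.
Equity: weight = 1930.9245/4453.3245 = 0.4336; cost = 12.3575%.
Preferred: weight = 359.4/4453.3245 = 0.0807; cost = 5.387%.
Bank debt: weight = 1167/4453.3245 = 0.2621; after-tax cost = 3.3% × (1 − 29%) = 2.3430%.
Debentures: weight = 996/4453.3245 = 0.2237; after-tax cost = 8.1% × (1 − 29%) = 5.7510%.
WACC = 0.4336 × 12.3575% + 0.0807 × 5.3870% + 0.2621 × 2.3430% + 0.2237 × 5.7510% = 7.6931%.

7.69%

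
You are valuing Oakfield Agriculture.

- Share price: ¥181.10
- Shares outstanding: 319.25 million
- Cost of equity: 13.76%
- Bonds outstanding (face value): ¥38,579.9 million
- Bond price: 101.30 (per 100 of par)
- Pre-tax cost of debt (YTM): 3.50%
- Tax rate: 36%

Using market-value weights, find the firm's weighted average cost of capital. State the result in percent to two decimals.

9.11%

Market value of equity E = 181.1 × 319.25m = 57816.175m. Market value of debt D = 38579.9m × 101.3/100 = 39081.4387m.
Total capital V = 57816.175 + 39081.4387 = 96897.6137.
Equity: weight = 57816.175/96897.6137 = 0.5967; cost = 13.76%.
Bonds outstanding: weight = 39081.4387/96897.6137 = 0.4033; after-tax cost = 3.5% × (1 − 36%) = 2.2400%.
WACC = 0.5967 × 13.7600% + 0.4033 × 2.2400% = 9.1137%.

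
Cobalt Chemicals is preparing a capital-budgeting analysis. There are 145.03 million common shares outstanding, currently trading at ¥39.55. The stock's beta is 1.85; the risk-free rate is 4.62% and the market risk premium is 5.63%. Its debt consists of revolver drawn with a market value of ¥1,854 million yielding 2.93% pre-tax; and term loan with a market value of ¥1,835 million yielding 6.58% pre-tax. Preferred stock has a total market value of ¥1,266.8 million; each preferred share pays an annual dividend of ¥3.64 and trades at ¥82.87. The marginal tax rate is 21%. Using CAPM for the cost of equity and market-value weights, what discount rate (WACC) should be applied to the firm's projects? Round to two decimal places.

Cost of equity via CAPM: Re = 4.62% + 1.85 × 5.63% = 15.0355%.
Cost of preferred: Rp = 3.64 / 82.87 = 4.3924%.
Market value of equity E = 39.55 × 145.03m = 5735.9365m.
Total capital V = 5735.9365 + 1266.8 + 1854 + 1835 = 10691.7365.
Equity: weight = 5735.9365/10691.7365 = 0.5365; cost = 15.0355%.
Preferred: weight = 1266.8/10691.7365 = 0.1185; cost = 4.3924%.
Revolver drawn: weight = 1854/10691.7365 = 0.1734; after-tax cost = 2.93% × (1 − 21%) = 2.3147%.
Term loan: weight = 1835/10691.7365 = 0.1716; after-tax cost = 6.58% × (1 − 21%) = 5.1982%.
WACC = 0.5365 × 15.0355% + 0.1185 × 4.3924% + 0.1734 × 2.3147% + 0.1716 × 5.1982% = 9.8803%.

9.88%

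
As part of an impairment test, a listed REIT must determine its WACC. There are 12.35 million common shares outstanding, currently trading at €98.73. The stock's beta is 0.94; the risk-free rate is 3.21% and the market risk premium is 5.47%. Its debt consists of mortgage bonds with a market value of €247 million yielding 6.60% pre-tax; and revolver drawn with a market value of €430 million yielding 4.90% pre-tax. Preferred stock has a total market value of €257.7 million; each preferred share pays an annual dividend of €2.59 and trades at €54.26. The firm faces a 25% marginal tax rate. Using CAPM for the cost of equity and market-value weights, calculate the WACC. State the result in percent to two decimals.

Cost of equity via CAPM: Re = 3.21% + 0.94 × 5.47% = 8.3518%.
Cost of preferred: Rp = 2.59 / 54.26 = 4.7733%.
Market value of equity E = 98.73 × 12.35m = 1219.3155m.
Total capital V = 1219.3155 + 257.7 + 247 + 430 = 2154.0155.
Equity: weight = 1219.3155/2154.0155 = 0.5661; cost = 8.3518%.
Preferred: weight = 257.7/2154.0155 = 0.1196; cost = 4.7733%.
Mortgage bonds: weight = 247/2154.0155 = 0.1147; after-tax cost = 6.6% × (1 − 25%) = 4.9500%.
Revolver drawn: weight = 430/2154.0155 = 0.1996; after-tax cost = 4.9% × (1 − 25%) = 3.6750%.
WACC = 0.5661 × 8.3518% + 0.1196 × 4.7733% + 0.1147 × 4.9500% + 0.1996 × 3.6750% = 6.6000%.

6.60%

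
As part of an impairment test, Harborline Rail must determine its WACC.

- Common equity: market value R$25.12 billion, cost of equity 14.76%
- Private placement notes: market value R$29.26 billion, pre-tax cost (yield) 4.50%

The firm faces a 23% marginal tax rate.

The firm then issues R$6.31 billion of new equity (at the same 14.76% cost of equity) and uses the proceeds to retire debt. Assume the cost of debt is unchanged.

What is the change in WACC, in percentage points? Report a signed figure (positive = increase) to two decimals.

Current WACC:
Total capital V = 25.12 + 29.26 = 54.38.
Equity: weight = 25.12/54.38 = 0.4619; cost = 14.76%.
Private placement notes: weight = 29.26/54.38 = 0.5381; after-tax cost = 4.5% × (1 − 23%) = 3.4650%.
WACC = 0.4619 × 14.7600% + 0.5381 × 3.4650% = 8.6826%.
After the change:
Total capital V = 31.43 + 22.95 = 54.38.
Equity: weight = 31.43/54.38 = 0.5780; cost = 14.76%.
Private placement notes: weight = 22.95/54.38 = 0.4220; after-tax cost = 4.5% × (1 − 23%) = 3.4650%.
WACC = 0.5780 × 14.7600% + 0.4220 × 3.4650% = 9.9932%.
Change in WACC = 9.9932% − 8.6826% = 1.3106 pp.

+1.31 pp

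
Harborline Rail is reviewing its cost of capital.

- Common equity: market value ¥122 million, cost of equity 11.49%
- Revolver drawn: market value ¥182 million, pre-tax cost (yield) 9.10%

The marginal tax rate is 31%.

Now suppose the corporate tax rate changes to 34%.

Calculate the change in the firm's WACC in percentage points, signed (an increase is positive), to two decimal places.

-0.16 pp

Current WACC:
Total capital V = 122 + 182 = 304.
Equity: weight = 122/304 = 0.4013; cost = 11.49%.
Revolver drawn: weight = 182/304 = 0.5987; after-tax cost = 9.1% × (1 − 31%) = 6.2790%.
WACC = 0.4013 × 11.4900% + 0.5987 × 6.2790% = 8.3703%.
After the change:
Total capital V = 122 + 182 = 304.
Equity: weight = 122/304 = 0.4013; cost = 11.49%.
Revolver drawn: weight = 182/304 = 0.5987; after-tax cost = 9.1% × (1 − 34%) = 6.0060%.
WACC = 0.4013 × 11.4900% + 0.5987 × 6.0060% = 8.2068%.
Change in WACC = 8.2068% − 8.3703% = -0.1634 pp.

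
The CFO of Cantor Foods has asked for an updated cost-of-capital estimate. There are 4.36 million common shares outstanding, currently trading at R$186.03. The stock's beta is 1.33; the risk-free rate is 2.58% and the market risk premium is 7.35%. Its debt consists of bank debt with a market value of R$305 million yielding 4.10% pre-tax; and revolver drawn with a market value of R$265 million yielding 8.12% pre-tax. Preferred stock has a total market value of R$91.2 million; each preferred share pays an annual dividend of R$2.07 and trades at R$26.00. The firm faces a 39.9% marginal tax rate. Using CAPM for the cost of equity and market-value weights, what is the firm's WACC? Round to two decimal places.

Cost of equity via CAPM: Re = 2.58% + 1.33 × 7.35% = 12.3555%.
Cost of preferred: Rp = 2.07 / 26.0 = 7.9615%.
Market value of equity E = 186.03 × 4.36m = 811.0908m.
Total capital V = 811.0908 + 91.2 + 305 + 265 = 1472.2908.
Equity: weight = 811.0908/1472.2908 = 0.5509; cost = 12.3555%.
Preferred: weight = 91.2/1472.2908 = 0.0619; cost = 7.9615%.
Bank debt: weight = 305/1472.2908 = 0.2072; after-tax cost = 4.1% × (1 − 39.9%) = 2.4641%.
Revolver drawn: weight = 265/1472.2908 = 0.1800; after-tax cost = 8.12% × (1 − 39.9%) = 4.8801%.
WACC = 0.5509 × 12.3555% + 0.0619 × 7.9615% + 0.2072 × 2.4641% + 0.1800 × 4.8801% = 8.6887%.

8.69%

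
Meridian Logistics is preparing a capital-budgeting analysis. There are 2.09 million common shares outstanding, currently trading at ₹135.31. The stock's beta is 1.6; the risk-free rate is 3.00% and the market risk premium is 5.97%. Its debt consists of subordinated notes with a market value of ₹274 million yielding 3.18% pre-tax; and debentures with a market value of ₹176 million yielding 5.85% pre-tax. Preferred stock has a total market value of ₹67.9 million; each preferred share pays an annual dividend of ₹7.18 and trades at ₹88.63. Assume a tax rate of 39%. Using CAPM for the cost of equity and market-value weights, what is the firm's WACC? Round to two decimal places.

Cost of equity via CAPM: Re = 3.0% + 1.6 × 5.97% = 12.5520%.
Cost of preferred: Rp = 7.18 / 88.63 = 8.1011%.
Market value of equity E = 135.31 × 2.09m = 282.7979m.
Total capital V = 282.7979 + 67.9 + 274 + 176 = 800.6979.
Equity: weight = 282.7979/800.6979 = 0.3532; cost = 12.552%.
Preferred: weight = 67.9/800.6979 = 0.0848; cost = 8.1011%.
Subordinated notes: weight = 274/800.6979 = 0.3422; after-tax cost = 3.18% × (1 − 39%) = 1.9398%.
Debentures: weight = 176/800.6979 = 0.2198; after-tax cost = 5.85% × (1 − 39%) = 3.5685%.
WACC = 0.3532 × 12.5520% + 0.0848 × 8.1011% + 0.3422 × 1.9398% + 0.2198 × 3.5685% = 6.5684%.

6.57%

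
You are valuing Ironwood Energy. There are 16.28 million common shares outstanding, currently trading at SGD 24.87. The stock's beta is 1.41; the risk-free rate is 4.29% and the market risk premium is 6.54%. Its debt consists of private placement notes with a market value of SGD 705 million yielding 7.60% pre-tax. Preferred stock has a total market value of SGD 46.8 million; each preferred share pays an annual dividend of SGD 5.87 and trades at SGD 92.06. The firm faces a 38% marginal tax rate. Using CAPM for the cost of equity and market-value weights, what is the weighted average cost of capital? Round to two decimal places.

7.86%

Cost of equity via CAPM: Re = 4.29% + 1.41 × 6.54% = 13.5114%.
Cost of preferred: Rp = 5.87 / 92.06 = 6.3763%.
Market value of equity E = 24.87 × 16.28m = 404.8836m.
Total capital V = 404.8836 + 46.8 + 705 = 1156.6836.
Equity: weight = 404.8836/1156.6836 = 0.3500; cost = 13.5114%.
Preferred: weight = 46.8/1156.6836 = 0.0405; cost = 6.3763%.
Private placement notes: weight = 705/1156.6836 = 0.6095; after-tax cost = 7.6% × (1 − 38%) = 4.7120%.
WACC = 0.3500 × 13.5114% + 0.0405 × 6.3763% + 0.6095 × 4.7120% = 7.8595%.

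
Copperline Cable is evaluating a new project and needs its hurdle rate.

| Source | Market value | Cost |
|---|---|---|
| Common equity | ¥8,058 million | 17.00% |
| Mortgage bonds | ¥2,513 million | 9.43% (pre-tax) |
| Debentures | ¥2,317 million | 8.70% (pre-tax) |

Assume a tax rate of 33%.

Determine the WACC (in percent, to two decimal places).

12.91%

Total capital V = 8058 + 2513 + 2317 = 12888.
Equity: weight = 8058/12888 = 0.6252; cost = 17%.
Mortgage bonds: weight = 2513/12888 = 0.1950; after-tax cost = 9.43% × (1 − 33%) = 6.3181%.
Debentures: weight = 2317/12888 = 0.1798; after-tax cost = 8.7% × (1 − 33%) = 5.8290%.
WACC = 0.6252 × 17.0000% + 0.1950 × 6.3181% + 0.1798 × 5.8290% = 12.9088%.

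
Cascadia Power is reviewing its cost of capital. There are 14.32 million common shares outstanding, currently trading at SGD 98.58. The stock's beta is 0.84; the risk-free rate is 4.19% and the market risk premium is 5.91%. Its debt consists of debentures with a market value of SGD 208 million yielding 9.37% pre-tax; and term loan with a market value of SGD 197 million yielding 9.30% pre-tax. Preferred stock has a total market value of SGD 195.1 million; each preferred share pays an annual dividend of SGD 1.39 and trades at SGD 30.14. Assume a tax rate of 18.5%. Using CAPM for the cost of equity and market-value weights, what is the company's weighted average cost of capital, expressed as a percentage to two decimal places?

Cost of equity via CAPM: Re = 4.19% + 0.84 × 5.91% = 9.1544%.
Cost of preferred: Rp = 1.39 / 30.14 = 4.6118%.
Market value of equity E = 98.58 × 14.32m = 1411.6656m.
Total capital V = 1411.6656 + 195.1 + 208 + 197 = 2011.7656.
Equity: weight = 1411.6656/2011.7656 = 0.7017; cost = 9.1544%.
Preferred: weight = 195.1/2011.7656 = 0.0970; cost = 4.6118%.
Debentures: weight = 208/2011.7656 = 0.1034; after-tax cost = 9.37% × (1 − 18.5%) = 7.6365%.
Term loan: weight = 197/2011.7656 = 0.0979; after-tax cost = 9.3% × (1 − 18.5%) = 7.5795%.
WACC = 0.7017 × 9.1544% + 0.0970 × 4.6118% + 0.1034 × 7.6365% + 0.0979 × 7.5795% = 8.4027%.

8.40%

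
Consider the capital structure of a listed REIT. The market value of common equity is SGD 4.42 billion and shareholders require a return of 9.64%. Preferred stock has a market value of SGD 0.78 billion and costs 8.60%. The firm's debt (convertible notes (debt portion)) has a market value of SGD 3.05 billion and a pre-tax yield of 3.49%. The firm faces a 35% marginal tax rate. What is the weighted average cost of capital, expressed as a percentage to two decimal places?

6.82%

Total capital V = 4.42 + 0.78 + 3.05 = 8.25.
Equity: weight = 4.42/8.25 = 0.5358; cost = 9.64%.
Preferred: weight = 0.78/8.25 = 0.0945; cost = 8.6%.
Convertible notes (debt portion): weight = 3.05/8.25 = 0.3697; after-tax cost = 3.49% × (1 − 35%) = 2.2685%.
WACC = 0.5358 × 9.6400% + 0.0945 × 8.6000% + 0.3697 × 2.2685% = 6.8165%.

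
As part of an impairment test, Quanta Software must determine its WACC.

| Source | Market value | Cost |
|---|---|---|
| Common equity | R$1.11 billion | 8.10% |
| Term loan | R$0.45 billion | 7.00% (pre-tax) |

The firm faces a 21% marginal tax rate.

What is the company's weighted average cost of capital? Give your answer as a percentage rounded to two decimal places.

7.36%

Total capital V = 1.11 + 0.45 = 1.56.
Equity: weight = 1.11/1.56 = 0.7115; cost = 8.1%.
Term loan: weight = 0.45/1.56 = 0.2885; after-tax cost = 7% × (1 − 21%) = 5.5300%.
WACC = 0.7115 × 8.1000% + 0.2885 × 5.5300% = 7.3587%.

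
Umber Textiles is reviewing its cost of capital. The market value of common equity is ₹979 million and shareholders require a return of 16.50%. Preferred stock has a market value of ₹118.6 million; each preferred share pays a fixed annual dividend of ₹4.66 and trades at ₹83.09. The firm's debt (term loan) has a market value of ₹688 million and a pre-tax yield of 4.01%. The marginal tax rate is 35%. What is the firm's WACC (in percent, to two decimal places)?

10.42%

Cost of preferred: Rp = 4.66 / 83.09 = 5.6084%.
Total capital V = 979 + 118.6 + 688 = 1785.6.
Equity: weight = 979/1785.6 = 0.5483; cost = 16.5%.
Preferred: weight = 118.6/1785.6 = 0.0664; cost = 5.6084%.
Term loan: weight = 688/1785.6 = 0.3853; after-tax cost = 4.01% × (1 − 35%) = 2.6065%.
WACC = 0.5483 × 16.5000% + 0.0664 × 5.6084% + 0.3853 × 2.6065% = 10.4233%.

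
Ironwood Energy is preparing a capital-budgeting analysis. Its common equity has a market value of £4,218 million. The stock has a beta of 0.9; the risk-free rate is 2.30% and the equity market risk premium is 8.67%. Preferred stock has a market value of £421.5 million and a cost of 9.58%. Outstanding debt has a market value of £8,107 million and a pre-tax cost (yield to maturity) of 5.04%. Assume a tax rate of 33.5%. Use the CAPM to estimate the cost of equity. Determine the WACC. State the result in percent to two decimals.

Cost of equity via CAPM: Re = 2.3% + 0.9 × 8.67% = 10.1030%.
Total capital V = 4218 + 421.5 + 8107 = 12746.5.
Equity: weight = 4218/12746.5 = 0.3309; cost = 10.103%.
Preferred: weight = 421.5/12746.5 = 0.0331; cost = 9.58%.
Debt: weight = 8107/12746.5 = 0.6360; after-tax cost = 5.04% × (1 − 33.5%) = 3.3516%.
WACC = 0.3309 × 10.1030% + 0.0331 × 9.5800% + 0.6360 × 3.3516% = 5.7917%.

5.79%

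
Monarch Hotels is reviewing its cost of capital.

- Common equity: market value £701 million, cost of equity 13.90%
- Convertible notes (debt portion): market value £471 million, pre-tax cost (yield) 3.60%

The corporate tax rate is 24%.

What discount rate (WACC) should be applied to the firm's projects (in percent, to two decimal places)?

9.41%

Total capital V = 701 + 471 = 1172.
Equity: weight = 701/1172 = 0.5981; cost = 13.9%.
Convertible notes (debt portion): weight = 471/1172 = 0.4019; after-tax cost = 3.6% × (1 − 24%) = 2.7360%.
WACC = 0.5981 × 13.9000% + 0.4019 × 2.7360% = 9.4134%.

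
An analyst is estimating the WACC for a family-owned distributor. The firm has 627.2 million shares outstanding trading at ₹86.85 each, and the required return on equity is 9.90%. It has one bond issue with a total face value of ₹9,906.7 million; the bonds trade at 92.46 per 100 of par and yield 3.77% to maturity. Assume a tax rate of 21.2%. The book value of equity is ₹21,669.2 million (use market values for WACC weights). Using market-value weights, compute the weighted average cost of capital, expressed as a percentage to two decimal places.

Market value of equity E = 86.85 × 627.2m = 54472.32m. Market value of debt D = 9906.7m × 92.46/100 = 9159.73482m.
Total capital V = 54472.32 + 9159.73482 = 63632.05482.
Equity: weight = 54472.32/63632.05482 = 0.8561; cost = 9.9%.
Bonds outstanding: weight = 9159.73482/63632.05482 = 0.1439; after-tax cost = 3.77% × (1 − 21.2%) = 2.9708%.
WACC = 0.8561 × 9.9000% + 0.1439 × 2.9708% = 8.9025%.

8.90%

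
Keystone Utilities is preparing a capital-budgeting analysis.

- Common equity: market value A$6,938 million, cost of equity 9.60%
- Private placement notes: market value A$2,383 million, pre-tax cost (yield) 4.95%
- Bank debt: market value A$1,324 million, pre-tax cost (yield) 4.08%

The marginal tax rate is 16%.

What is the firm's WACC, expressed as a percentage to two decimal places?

Total capital V = 6938 + 2383 + 1324 = 10645.
Equity: weight = 6938/10645 = 0.6518; cost = 9.6%.
Private placement notes: weight = 2383/10645 = 0.2239; after-tax cost = 4.95% × (1 − 16%) = 4.1580%.
Bank debt: weight = 1324/10645 = 0.1244; after-tax cost = 4.08% × (1 − 16%) = 3.4272%.
WACC = 0.6518 × 9.6000% + 0.2239 × 4.1580% + 0.1244 × 3.4272% = 7.6140%.

7.61%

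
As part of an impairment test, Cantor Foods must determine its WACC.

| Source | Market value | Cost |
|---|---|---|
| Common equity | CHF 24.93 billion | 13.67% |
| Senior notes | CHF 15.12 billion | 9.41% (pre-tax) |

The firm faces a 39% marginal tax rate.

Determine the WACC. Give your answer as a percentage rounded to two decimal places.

10.68%

Total capital V = 24.93 + 15.12 = 40.05.
Equity: weight = 24.93/40.05 = 0.6225; cost = 13.67%.
Senior notes: weight = 15.12/40.05 = 0.3775; after-tax cost = 9.41% × (1 − 39%) = 5.7401%.
WACC = 0.6225 × 13.6700% + 0.3775 × 5.7401% = 10.6762%.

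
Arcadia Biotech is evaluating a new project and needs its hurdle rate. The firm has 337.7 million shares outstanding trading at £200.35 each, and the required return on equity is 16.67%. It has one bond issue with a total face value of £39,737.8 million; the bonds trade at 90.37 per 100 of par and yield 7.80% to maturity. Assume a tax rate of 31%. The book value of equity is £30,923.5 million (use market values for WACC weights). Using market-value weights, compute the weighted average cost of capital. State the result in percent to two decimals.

Market value of equity E = 200.35 × 337.7m = 67658.195m. Market value of debt D = 39737.8m × 90.37/100 = 35911.04986m.
Total capital V = 67658.195 + 35911.04986 = 103569.24486.
Equity: weight = 67658.195/103569.24486 = 0.6533; cost = 16.67%.
Bonds outstanding: weight = 35911.04986/103569.24486 = 0.3467; after-tax cost = 7.8% × (1 − 31%) = 5.3820%.
WACC = 0.6533 × 16.6700% + 0.3467 × 5.3820% = 12.7561%.

12.76%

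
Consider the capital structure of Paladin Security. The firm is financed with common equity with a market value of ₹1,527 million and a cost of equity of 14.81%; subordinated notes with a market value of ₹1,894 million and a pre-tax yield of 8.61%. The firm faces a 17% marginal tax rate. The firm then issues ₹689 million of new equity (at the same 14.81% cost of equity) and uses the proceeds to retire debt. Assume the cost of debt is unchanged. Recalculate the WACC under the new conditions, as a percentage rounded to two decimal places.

12.11%

After the change:
Total capital V = 2216 + 1205 = 3421.
Equity: weight = 2216/3421 = 0.6478; cost = 14.81%.
Subordinated notes: weight = 1205/3421 = 0.3522; after-tax cost = 8.61% × (1 − 17%) = 7.1463%.
WACC = 0.6478 × 14.8100% + 0.3522 × 7.1463% = 12.1106%.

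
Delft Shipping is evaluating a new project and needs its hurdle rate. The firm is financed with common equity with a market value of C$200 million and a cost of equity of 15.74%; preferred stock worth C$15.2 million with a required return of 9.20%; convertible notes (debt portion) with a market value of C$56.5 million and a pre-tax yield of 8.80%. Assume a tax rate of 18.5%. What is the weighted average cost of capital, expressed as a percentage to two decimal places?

13.59%

Total capital V = 200 + 15.2 + 56.5 = 271.7.
Equity: weight = 200/271.7 = 0.7361; cost = 15.74%.
Preferred: weight = 15.2/271.7 = 0.0559; cost = 9.2%.
Convertible notes (debt portion): weight = 56.5/271.7 = 0.2079; after-tax cost = 8.8% × (1 − 18.5%) = 7.1720%.
WACC = 0.7361 × 15.7400% + 0.0559 × 9.2000% + 0.2079 × 7.1720% = 13.5924%.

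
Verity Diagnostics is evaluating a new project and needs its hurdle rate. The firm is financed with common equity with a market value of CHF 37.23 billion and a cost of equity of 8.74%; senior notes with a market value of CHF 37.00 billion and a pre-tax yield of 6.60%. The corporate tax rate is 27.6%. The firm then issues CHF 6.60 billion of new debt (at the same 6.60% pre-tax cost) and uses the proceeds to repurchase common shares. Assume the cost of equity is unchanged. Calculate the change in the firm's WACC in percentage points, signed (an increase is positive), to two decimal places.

-0.35 pp

Current WACC:
Total capital V = 37.23 + 37 = 74.23.
Equity: weight = 37.23/74.23 = 0.5015; cost = 8.74%.
Senior notes: weight = 37/74.23 = 0.4985; after-tax cost = 6.6% × (1 − 27.6%) = 4.7784%.
WACC = 0.5015 × 8.7400% + 0.4985 × 4.7784% = 6.7653%.
After the change:
Total capital V = 30.63 + 43.6 = 74.23.
Equity: weight = 30.63/74.23 = 0.4126; cost = 8.74%.
Senior notes: weight = 43.6/74.23 = 0.5874; after-tax cost = 6.6% × (1 − 27.6%) = 4.7784%.
WACC = 0.4126 × 8.7400% + 0.5874 × 4.7784% = 6.4131%.
Change in WACC = 6.4131% − 6.7653% = -0.3522 pp.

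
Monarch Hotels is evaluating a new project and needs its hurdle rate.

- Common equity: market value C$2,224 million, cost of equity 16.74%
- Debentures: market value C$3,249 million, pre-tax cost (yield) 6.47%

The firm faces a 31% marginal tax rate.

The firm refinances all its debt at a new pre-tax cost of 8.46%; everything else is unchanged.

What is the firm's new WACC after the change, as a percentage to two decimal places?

After the change:
Total capital V = 2224 + 3249 = 5473.
Equity: weight = 2224/5473 = 0.4064; cost = 16.74%.
Debentures: weight = 3249/5473 = 0.5936; after-tax cost = 8.46% × (1 − 31%) = 5.8374%.
WACC = 0.4064 × 16.7400% + 0.5936 × 5.8374% = 10.2678%.

10.27%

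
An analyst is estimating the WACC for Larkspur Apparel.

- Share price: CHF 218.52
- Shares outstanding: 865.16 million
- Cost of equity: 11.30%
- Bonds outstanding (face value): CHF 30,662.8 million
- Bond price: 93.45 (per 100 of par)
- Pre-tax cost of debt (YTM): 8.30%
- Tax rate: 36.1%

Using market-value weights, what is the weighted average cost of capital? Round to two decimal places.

10.51%

Market value of equity E = 218.52 × 865.16m = 189054.7632m. Market value of debt D = 30662.8m × 93.45/100 = 28654.3866m.
Total capital V = 189054.7632 + 28654.3866 = 217709.1498.
Equity: weight = 189054.7632/217709.1498 = 0.8684; cost = 11.3%.
Bonds outstanding: weight = 28654.3866/217709.1498 = 0.1316; after-tax cost = 8.3% × (1 − 36.1%) = 5.3037%.
WACC = 0.8684 × 11.3000% + 0.1316 × 5.3037% = 10.5108%.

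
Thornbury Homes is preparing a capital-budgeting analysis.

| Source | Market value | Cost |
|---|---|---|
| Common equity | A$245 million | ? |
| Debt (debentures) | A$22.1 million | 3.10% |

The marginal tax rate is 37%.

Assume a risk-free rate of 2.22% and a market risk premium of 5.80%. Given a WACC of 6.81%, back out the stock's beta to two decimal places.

0.87

Total capital V = 245 + 22.1 = 267.1.
Equity weight = 245/267.1 = 0.9173.
Debentures weight = 22.1/267.1 = 0.0827.
Debt contribution = 0.0827 × 3.1% × (1 − 37%) = 0.1616%.
Required equity contribution = 6.81% − 0.1616% = 6.6484%  ⇒  Re = 7.2481%.
CAPM: 7.2481% = 2.22% + β × 5.8%  ⇒  β = 0.8669.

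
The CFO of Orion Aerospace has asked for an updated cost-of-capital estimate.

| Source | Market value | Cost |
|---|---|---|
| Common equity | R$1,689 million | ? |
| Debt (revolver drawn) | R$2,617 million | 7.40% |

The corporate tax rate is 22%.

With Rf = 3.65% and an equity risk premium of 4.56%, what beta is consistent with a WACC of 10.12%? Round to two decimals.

2.90

Total capital V = 1689 + 2617 = 4306.
Equity weight = 1689/4306 = 0.3922.
Revolver drawn weight = 2617/4306 = 0.6078.
Debt contribution = 0.6078 × 7.4% × (1 − 22%) = 3.5080%.
Required equity contribution = 10.12% − 3.5080% = 6.6120%  ⇒  Re = 16.8570%.
CAPM: 16.8570% = 3.65% + β × 4.56%  ⇒  β = 2.8963.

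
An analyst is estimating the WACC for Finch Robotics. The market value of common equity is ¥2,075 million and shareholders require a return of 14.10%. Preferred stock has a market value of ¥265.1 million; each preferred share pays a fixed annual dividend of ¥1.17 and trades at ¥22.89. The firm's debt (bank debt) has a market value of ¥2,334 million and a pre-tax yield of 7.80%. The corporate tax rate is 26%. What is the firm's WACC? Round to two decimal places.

Cost of preferred: Rp = 1.17 / 22.89 = 5.1114%.
Total capital V = 2075 + 265.1 + 2334 = 4674.1.
Equity: weight = 2075/4674.1 = 0.4439; cost = 14.1%.
Preferred: weight = 265.1/4674.1 = 0.0567; cost = 5.1114%.
Bank debt: weight = 2334/4674.1 = 0.4993; after-tax cost = 7.8% × (1 − 26%) = 5.7720%.
WACC = 0.4439 × 14.1000% + 0.0567 × 5.1114% + 0.4993 × 5.7720% = 9.4316%.

9.43%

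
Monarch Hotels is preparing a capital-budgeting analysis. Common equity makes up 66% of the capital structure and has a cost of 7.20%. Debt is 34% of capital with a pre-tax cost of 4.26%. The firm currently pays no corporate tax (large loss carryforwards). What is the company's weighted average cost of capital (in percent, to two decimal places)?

After-tax cost of debt = 4.26% × (1 − 0%) = 4.2600%.
WACC = 0.660 × 7.2000% + 0.340 × 4.2600% = 6.2004%.

6.20%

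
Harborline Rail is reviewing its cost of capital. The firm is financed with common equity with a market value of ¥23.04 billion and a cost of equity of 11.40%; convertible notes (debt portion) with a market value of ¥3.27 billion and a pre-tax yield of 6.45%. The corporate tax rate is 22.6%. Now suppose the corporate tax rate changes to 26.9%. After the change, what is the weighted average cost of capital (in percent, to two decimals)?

10.57%

After the change:
Total capital V = 23.04 + 3.27 = 26.31.
Equity: weight = 23.04/26.31 = 0.8757; cost = 11.4%.
Convertible notes (debt portion): weight = 3.27/26.31 = 0.1243; after-tax cost = 6.45% × (1 − 26.9%) = 4.7150%.
WACC = 0.8757 × 11.4000% + 0.1243 × 4.7150% = 10.5691%.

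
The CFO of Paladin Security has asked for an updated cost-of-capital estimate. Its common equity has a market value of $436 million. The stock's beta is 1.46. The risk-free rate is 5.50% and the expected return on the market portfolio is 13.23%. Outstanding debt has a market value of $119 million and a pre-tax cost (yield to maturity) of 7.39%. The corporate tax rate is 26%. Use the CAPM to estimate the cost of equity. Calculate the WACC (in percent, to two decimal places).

14.36%

Market risk premium = 13.23% − 5.5% = 7.73%.
Cost of equity via CAPM: Re = 5.5% + 1.46 × 7.73% = 16.7858%.
Total capital V = 436 + 119 = 555.
Equity: weight = 436/555 = 0.7856; cost = 16.7858%.
Debt: weight = 119/555 = 0.2144; after-tax cost = 7.39% × (1 − 26%) = 5.4686%.
WACC = 0.7856 × 16.7858% + 0.2144 × 5.4686% = 14.3592%.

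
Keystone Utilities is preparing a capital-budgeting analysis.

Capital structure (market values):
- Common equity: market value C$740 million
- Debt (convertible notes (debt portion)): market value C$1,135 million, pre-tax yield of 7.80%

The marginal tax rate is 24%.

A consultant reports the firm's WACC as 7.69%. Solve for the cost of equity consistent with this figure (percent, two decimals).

10.39%

Total capital V = 740 + 1135 = 1875.
Equity weight = 740/1875 = 0.3947.
Convertible notes (debt portion) weight = 1135/1875 = 0.6053.
Debt contribution = 0.6053 × 7.8% × (1 − 24%) = 3.5884%.
Required equity contribution = 7.69% − 3.5884% = 4.1016%.
Re = 4.1016% / 0.3947 = 10.3925%.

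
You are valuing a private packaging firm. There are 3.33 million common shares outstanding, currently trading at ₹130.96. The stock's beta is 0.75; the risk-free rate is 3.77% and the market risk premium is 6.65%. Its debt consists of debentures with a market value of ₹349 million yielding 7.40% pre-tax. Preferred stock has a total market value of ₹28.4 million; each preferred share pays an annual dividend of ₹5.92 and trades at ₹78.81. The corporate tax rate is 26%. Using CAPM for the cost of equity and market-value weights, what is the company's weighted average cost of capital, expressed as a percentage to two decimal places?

Cost of equity via CAPM: Re = 3.77% + 0.75 × 6.65% = 8.7575%.
Cost of preferred: Rp = 5.92 / 78.81 = 7.5117%.
Market value of equity E = 130.96 × 3.33m = 436.0968m.
Total capital V = 436.0968 + 28.4 + 349 = 813.4968.
Equity: weight = 436.0968/813.4968 = 0.5361; cost = 8.7575%.
Preferred: weight = 28.4/813.4968 = 0.0349; cost = 7.5117%.
Debentures: weight = 349/813.4968 = 0.4290; after-tax cost = 7.4% × (1 − 26%) = 5.4760%.
WACC = 0.5361 × 8.7575% + 0.0349 × 7.5117% + 0.4290 × 5.4760% = 7.3062%.

7.31%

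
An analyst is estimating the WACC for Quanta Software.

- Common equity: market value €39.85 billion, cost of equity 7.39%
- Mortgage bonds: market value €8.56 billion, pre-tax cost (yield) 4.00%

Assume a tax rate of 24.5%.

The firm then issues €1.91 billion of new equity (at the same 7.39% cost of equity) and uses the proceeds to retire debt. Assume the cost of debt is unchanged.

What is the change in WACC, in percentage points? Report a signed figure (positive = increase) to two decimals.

Current WACC:
Total capital V = 39.85 + 8.56 = 48.41.
Equity: weight = 39.85/48.41 = 0.8232; cost = 7.39%.
Mortgage bonds: weight = 8.56/48.41 = 0.1768; after-tax cost = 4% × (1 − 24.5%) = 3.0200%.
WACC = 0.8232 × 7.3900% + 0.1768 × 3.0200% = 6.6173%.
After the change:
Total capital V = 41.76 + 6.65 = 48.41.
Equity: weight = 41.76/48.41 = 0.8626; cost = 7.39%.
Mortgage bonds: weight = 6.65/48.41 = 0.1374; after-tax cost = 4% × (1 − 24.5%) = 3.0200%.
WACC = 0.8626 × 7.3900% + 0.1374 × 3.0200% = 6.7897%.
Change in WACC = 6.7897% − 6.6173% = 0.1724 pp.

+0.17 pp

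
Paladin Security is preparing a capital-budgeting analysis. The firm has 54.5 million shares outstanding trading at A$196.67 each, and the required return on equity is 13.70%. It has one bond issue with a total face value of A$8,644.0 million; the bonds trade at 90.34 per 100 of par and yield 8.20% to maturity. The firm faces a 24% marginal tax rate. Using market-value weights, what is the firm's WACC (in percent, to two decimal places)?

10.55%

Market value of equity E = 196.67 × 54.5m = 10718.515m. Market value of debt D = 8644m × 90.34/100 = 7808.9896m.
Total capital V = 10718.515 + 7808.9896 = 18527.5046.
Equity: weight = 10718.515/18527.5046 = 0.5785; cost = 13.7%.
Bonds outstanding: weight = 7808.9896/18527.5046 = 0.4215; after-tax cost = 8.2% × (1 − 24%) = 6.2320%.
WACC = 0.5785 × 13.7000% + 0.4215 × 6.2320% = 10.5524%.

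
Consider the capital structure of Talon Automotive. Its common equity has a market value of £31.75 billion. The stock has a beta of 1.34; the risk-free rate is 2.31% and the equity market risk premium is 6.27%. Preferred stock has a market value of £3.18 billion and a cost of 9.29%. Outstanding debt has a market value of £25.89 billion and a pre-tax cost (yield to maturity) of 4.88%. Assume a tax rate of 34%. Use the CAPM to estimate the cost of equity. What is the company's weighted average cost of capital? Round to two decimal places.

Cost of equity via CAPM: Re = 2.31% + 1.34 × 6.27% = 10.7118%.
Total capital V = 31.75 + 3.18 + 25.89 = 60.82.
Equity: weight = 31.75/60.82 = 0.5220; cost = 10.7118%.
Preferred: weight = 3.18/60.82 = 0.0523; cost = 9.29%.
Debt: weight = 25.89/60.82 = 0.4257; after-tax cost = 4.88% × (1 − 34%) = 3.2208%.
WACC = 0.5220 × 10.7118% + 0.0523 × 9.2900% + 0.4257 × 3.2208% = 7.4487%.

7.45%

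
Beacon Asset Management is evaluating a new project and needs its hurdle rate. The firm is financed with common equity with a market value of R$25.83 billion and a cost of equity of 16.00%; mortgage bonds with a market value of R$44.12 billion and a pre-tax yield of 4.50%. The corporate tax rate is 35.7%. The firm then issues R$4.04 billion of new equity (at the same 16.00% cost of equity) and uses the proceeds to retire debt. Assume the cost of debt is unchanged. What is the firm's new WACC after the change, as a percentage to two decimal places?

After the change:
Total capital V = 29.87 + 40.08 = 69.95.
Equity: weight = 29.87/69.95 = 0.4270; cost = 16%.
Mortgage bonds: weight = 40.08/69.95 = 0.5730; after-tax cost = 4.5% × (1 − 35.7%) = 2.8935%.
WACC = 0.4270 × 16.0000% + 0.5730 × 2.8935% = 8.4902%.

8.49%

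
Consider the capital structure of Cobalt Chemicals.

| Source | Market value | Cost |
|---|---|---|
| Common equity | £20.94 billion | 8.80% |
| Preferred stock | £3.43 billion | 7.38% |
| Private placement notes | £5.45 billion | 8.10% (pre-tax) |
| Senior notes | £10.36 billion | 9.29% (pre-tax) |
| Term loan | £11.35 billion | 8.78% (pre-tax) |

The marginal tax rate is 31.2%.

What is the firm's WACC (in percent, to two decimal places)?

7.27%

Total capital V = 20.94 + 3.43 + 5.45 + 10.36 + 11.35 = 51.53.
Equity: weight = 20.94/51.53 = 0.4064; cost = 8.8%.
Preferred: weight = 3.43/51.53 = 0.0666; cost = 7.38%.
Private placement notes: weight = 5.45/51.53 = 0.1058; after-tax cost = 8.1% × (1 − 31.2%) = 5.5728%.
Senior notes: weight = 10.36/51.53 = 0.2010; after-tax cost = 9.29% × (1 − 31.2%) = 6.3915%.
Term loan: weight = 11.35/51.53 = 0.2203; after-tax cost = 8.78% × (1 − 31.2%) = 6.0406%.
WACC = 0.4064 × 8.8000% + 0.0666 × 7.3800% + 0.1058 × 5.5728% + 0.2010 × 6.3915% + 0.2203 × 6.0406% = 7.2722%.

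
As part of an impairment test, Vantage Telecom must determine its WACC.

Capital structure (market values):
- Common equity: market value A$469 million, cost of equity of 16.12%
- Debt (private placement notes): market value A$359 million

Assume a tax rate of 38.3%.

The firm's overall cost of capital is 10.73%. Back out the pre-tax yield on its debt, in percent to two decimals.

5.98%

Total capital V = 469 + 359 = 828.
Equity weight = 469/828 = 0.5664.
Private placement notes weight = 359/828 = 0.4336.
Equity contribution = 0.5664 × 16.12% = 9.1308%.
Remaining for debt = 10.73% − 9.1308% = 1.5992%.
Rd × (1 − 38.3%) × 0.4336 = 1.5992%  ⇒  Rd = 5.9781%.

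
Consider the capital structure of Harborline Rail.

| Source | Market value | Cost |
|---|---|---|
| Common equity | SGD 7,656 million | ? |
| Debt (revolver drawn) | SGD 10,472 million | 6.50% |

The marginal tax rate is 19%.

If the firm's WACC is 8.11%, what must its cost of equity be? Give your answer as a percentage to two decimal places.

12.00%

Total capital V = 7656 + 10472 = 18128.
Equity weight = 7656/18128 = 0.4223.
Revolver drawn weight = 10472/18128 = 0.5777.
Debt contribution = 0.5777 × 6.5% × (1 − 19%) = 3.0414%.
Required equity contribution = 8.11% − 3.0414% = 5.0686%.
Re = 5.0686% / 0.4223 = 12.0014%.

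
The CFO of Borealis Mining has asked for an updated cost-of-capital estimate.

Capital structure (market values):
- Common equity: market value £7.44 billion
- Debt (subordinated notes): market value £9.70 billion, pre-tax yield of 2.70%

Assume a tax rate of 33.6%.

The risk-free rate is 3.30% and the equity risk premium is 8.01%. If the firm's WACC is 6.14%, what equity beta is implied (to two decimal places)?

1.06

Total capital V = 7.44 + 9.7 = 17.14.
Equity weight = 7.44/17.14 = 0.4341.
Subordinated notes weight = 9.7/17.14 = 0.5659.
Debt contribution = 0.5659 × 2.7% × (1 − 33.6%) = 1.0146%.
Required equity contribution = 6.14% − 1.0146% = 5.1254%  ⇒  Re = 11.8077%.
CAPM: 11.8077% = 3.3% + β × 8.01%  ⇒  β = 1.0621.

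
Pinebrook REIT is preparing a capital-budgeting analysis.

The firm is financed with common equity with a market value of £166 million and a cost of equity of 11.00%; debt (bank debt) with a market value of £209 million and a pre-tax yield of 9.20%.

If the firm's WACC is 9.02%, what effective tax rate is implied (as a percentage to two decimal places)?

19.05%

Total capital V = 166 + 209 = 375.
Equity weight = 166/375 = 0.4427.
Bank debt weight = 209/375 = 0.5573.
Equity contribution = 0.4427 × 11% = 4.8693%.
Debt contribution must be 9.02% − 4.8693% = 4.1507%.
0.5573 × 9.2% × (1 − T) = 4.1507%  ⇒  (1 − T) = 0.8095.
T = 19.0503%.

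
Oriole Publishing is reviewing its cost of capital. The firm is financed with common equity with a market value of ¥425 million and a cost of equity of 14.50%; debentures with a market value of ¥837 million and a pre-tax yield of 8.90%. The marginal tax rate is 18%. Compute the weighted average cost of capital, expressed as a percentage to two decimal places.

9.72%

Total capital V = 425 + 837 = 1262.
Equity: weight = 425/1262 = 0.3368; cost = 14.5%.
Debentures: weight = 837/1262 = 0.6632; after-tax cost = 8.9% × (1 − 18%) = 7.2980%.
WACC = 0.3368 × 14.5000% + 0.6632 × 7.2980% = 9.7234%.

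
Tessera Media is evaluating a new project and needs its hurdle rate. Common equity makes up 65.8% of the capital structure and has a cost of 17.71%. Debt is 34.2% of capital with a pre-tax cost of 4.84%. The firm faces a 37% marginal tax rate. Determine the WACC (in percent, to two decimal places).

After-tax cost of debt = 4.84% × (1 − 37%) = 3.0492%.
WACC = 0.658 × 17.7100% + 0.342 × 3.0492% = 12.6960%.

12.70%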